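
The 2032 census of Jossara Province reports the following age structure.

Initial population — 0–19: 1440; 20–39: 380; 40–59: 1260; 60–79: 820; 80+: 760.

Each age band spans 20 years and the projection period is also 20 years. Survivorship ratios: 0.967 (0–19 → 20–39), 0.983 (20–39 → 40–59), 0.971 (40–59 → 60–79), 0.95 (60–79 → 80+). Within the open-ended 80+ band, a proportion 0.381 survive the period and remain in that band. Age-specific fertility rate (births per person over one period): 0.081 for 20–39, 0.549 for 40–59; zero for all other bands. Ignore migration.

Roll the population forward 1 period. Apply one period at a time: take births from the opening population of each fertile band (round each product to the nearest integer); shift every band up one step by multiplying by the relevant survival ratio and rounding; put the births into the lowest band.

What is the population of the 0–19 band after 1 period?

Period 1:
Births: 380 * 0.081 = 31, 1260 * 0.549 = 692 → total 723
20–39: 1440 * 0.967 = 1392
40–59: 380 * 0.983 = 374
60–79: 1260 * 0.971 = 1223
80+: 820 * 0.95 + 760 * 0.381 = 779 + 290 = 1069
Population now: 0–19=723, 20–39=1392, 40–59=374, 60–79=1223, 80+=1069

723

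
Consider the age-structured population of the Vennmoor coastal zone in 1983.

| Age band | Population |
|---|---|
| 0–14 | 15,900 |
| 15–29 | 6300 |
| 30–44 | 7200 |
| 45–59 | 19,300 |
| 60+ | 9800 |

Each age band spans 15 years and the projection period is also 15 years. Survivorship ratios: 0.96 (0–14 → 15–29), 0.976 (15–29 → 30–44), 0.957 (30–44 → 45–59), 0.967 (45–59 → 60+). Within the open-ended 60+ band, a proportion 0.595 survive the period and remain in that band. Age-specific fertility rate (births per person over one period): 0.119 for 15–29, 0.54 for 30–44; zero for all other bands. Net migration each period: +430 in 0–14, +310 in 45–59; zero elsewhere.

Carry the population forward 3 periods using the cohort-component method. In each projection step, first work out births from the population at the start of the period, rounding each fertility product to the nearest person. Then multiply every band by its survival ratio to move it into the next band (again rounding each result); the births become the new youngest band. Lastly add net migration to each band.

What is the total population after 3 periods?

[period 1]
Births: 6300 × 0.119 = 750  |  7200 × 0.54 = 3888 → 4638
15–29: 15900 × 0.96 = 15264
30–44: 6300 × 0.976 = 6149
45–59: 7200 × 0.957 = 6890
60+: 19300 × 0.967 + 9800 × 0.595 = 18663 + 5831 = 24494
Net migration: 0–14 + 430 → 5068; 45–59 + 310 → 7200
Population now: 0–14=5068, 15–29=15264, 30–44=6149, 45–59=7200, 60+=24494
[period 2]
Births: 15264 × 0.119 = 1816  |  6149 × 0.54 = 3320 → 5136
15–29: 5068 × 0.96 = 4865
30–44: 15264 × 0.976 = 14898
45–59: 6149 × 0.957 = 5885
60+: 7200 × 0.967 + 24494 × 0.595 = 6962 + 14574 = 21536
Net migration: 0–14 + 430 → 5566; 45–59 + 310 → 6195
Population now: 0–14=5566, 15–29=4865, 30–44=14898, 45–59=6195, 60+=21536
[period 3]
Births: 4865 × 0.119 = 579  |  14898 × 0.54 = 8045 → 8624
15–29: 5566 × 0.96 = 5343
30–44: 4865 × 0.976 = 4748
45–59: 14898 × 0.957 = 14257
60+: 6195 × 0.967 + 21536 × 0.595 = 5991 + 12814 = 18805
Net migration: 0–14 + 430 → 9054; 45–59 + 310 → 14567
Population now: 0–14=9054, 15–29=5343, 30–44=4748, 45–59=14567, 60+=18805
Total after period 3: 9054 + 5343 + 4748 + 14567 + 18805 = 52517

52517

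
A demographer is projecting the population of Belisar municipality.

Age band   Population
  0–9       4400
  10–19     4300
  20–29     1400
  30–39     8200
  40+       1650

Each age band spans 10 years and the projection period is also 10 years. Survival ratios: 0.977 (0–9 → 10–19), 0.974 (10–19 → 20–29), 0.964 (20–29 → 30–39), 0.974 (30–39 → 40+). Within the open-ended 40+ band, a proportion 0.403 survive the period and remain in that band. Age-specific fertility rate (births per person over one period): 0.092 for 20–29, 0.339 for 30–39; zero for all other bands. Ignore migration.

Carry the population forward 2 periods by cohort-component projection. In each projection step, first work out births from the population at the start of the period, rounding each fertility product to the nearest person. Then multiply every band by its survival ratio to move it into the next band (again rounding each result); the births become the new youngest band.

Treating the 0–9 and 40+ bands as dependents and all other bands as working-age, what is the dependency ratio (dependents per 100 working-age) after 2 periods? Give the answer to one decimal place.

Let group 1 be 0–9 through group 5 = 40+.
Period 1:
Births: 1400 × 0.092 = 129, 8200 × 0.339 = 2780 → total 2909
Group 2: 4400 × 0.977 = 4299
Group 3: 4300 × 0.974 = 4188
Group 4: 1400 × 0.964 = 1350
Group 5: 8200 × 0.974 + 1650 × 0.403 = 7987 + 665 = 8652
End of period: [2909, 4299, 4188, 1350, 8652]
Period 2:
Births: 4188 × 0.092 = 385, 1350 × 0.339 = 458 → total 843
Group 2: 2909 × 0.977 = 2842
Group 3: 4299 × 0.974 = 4187
Group 4: 4188 × 0.964 = 4037
Group 5: 1350 × 0.974 + 8652 × 0.403 = 1315 + 3487 = 4802
End of period: [843, 2842, 4187, 4037, 4802]
Dependents (band 0–9 + band 40+) = 843 + 4802 = 5645; working-age = 11066; ratio = 5645/11066 × 100 = 51.0

51.0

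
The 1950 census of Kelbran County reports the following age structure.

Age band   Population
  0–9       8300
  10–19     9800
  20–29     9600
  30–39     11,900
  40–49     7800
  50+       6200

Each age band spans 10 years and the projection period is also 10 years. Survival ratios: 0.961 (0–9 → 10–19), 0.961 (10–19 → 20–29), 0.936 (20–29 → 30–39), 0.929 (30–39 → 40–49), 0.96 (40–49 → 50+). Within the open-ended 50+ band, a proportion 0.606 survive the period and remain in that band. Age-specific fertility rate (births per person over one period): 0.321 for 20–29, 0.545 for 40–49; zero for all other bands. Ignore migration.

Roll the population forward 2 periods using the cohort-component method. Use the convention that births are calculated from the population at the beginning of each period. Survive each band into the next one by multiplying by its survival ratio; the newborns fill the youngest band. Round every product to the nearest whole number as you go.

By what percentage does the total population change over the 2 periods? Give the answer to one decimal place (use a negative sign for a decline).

(Bands numbered youngest = 1 to oldest = 6.)
Period 1:
Births: 9600 * 0.321 = 3082  |  7800 * 0.545 = 4251 ⇒ total 7333
Band 2: 8300 * 0.961 = 7976
Band 3: 9800 * 0.961 = 9418
Band 4: 9600 * 0.936 = 8986
Band 5: 11900 * 0.929 = 11055
Band 6: 7800 * 0.96 + 6200 * 0.606 = 7488 + 3757 = 11245
→ [7333, 7976, 9418, 8986, 11055, 11245]
Period 2:
Births: 9418 * 0.321 = 3023  |  11055 * 0.545 = 6025 ⇒ total 9048
Band 2: 7333 * 0.961 = 7047
Band 3: 7976 * 0.961 = 7665
Band 4: 9418 * 0.936 = 8815
Band 5: 8986 * 0.929 = 8348
Band 6: 11055 * 0.96 + 11245 * 0.606 = 10613 + 6814 = 17427
→ [9048, 7047, 7665, 8815, 8348, 17427]
Total: 53600 → 58350; change = 4750; percentage change = 8.9%

8.9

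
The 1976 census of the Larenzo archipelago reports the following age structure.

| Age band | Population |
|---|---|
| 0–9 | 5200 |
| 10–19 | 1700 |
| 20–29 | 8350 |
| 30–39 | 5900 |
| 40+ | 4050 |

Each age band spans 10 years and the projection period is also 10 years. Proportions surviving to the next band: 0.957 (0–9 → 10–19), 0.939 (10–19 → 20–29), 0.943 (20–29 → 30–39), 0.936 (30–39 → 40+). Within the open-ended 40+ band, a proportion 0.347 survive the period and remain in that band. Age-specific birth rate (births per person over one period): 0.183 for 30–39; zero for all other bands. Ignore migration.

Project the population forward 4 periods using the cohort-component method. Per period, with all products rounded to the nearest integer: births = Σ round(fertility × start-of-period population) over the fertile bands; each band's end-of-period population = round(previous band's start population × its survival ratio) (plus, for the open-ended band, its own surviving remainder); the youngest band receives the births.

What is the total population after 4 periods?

9070

Call the groups 1 to 5, youngest first.
Period 1:
Births: 5900 * 0.183 = 1080
Group 2: 5200 * 0.957 = 4976
Group 3: 1700 * 0.939 = 1596
Group 4: 8350 * 0.943 = 7874
Group 5: 5900 * 0.936 + 4050 * 0.347 = 5522 + 1405 = 6927
Population now: 0–9=1080, 10–19=4976, 20–29=1596, 30–39=7874, 40+=6927
Period 2:
Births: 7874 * 0.183 = 1441
Group 2: 1080 * 0.957 = 1034
Group 3: 4976 * 0.939 = 4672
Group 4: 1596 * 0.943 = 1505
Group 5: 7874 * 0.936 + 6927 * 0.347 = 7370 + 2404 = 9774
Population now: 0–9=1441, 10–19=1034, 20–29=4672, 30–39=1505, 40+=9774
Period 3:
Births: 1505 * 0.183 = 275
Group 2: 1441 * 0.957 = 1379
Group 3: 1034 * 0.939 = 971
Group 4: 4672 * 0.943 = 4406
Group 5: 1505 * 0.936 + 9774 * 0.347 = 1409 + 3392 = 4801
Population now: 0–9=275, 10–19=1379, 20–29=971, 30–39=4406, 40+=4801
Period 4:
Births: 4406 * 0.183 = 806
Group 2: 275 * 0.957 = 263
Group 3: 1379 * 0.939 = 1295
Group 4: 971 * 0.943 = 916
Group 5: 4406 * 0.936 + 4801 * 0.347 = 4124 + 1666 = 5790
Population now: 0–9=806, 10–19=263, 20–29=1295, 30–39=916, 40+=5790
Total after period 4: 806 + 263 + 1295 + 916 + 5790 = 9070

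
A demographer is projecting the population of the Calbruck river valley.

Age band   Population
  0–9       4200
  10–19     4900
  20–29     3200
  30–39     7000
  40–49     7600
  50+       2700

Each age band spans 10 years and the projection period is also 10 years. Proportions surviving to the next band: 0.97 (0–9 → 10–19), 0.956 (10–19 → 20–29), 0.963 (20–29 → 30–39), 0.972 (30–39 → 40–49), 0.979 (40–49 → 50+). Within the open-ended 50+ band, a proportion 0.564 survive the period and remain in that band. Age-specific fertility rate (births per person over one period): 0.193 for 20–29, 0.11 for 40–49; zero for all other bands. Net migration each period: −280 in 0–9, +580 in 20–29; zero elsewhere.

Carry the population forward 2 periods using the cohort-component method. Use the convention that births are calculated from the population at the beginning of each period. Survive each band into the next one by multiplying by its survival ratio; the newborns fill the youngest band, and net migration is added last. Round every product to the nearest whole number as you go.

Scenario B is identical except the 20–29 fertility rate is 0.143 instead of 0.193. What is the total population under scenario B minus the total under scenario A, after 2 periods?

-418

Period 1:
Births: 3200 × 0.193 = 618, 7600 × 0.11 = 836 — total 1454
10–19: 4200 × 0.97 = 4074
20–29: 4900 × 0.956 = 4684
30–39: 3200 × 0.963 = 3082
40–49: 7000 × 0.972 = 6804
50+: 7600 × 0.979 + 2700 × 0.564 = 7440 + 1523 = 8963
Net migration: 0–9 − 280 → 1174; 20–29 + 580 → 5264
Population now: 0–9=1174, 10–19=4074, 20–29=5264, 30–39=3082, 40–49=6804, 50+=8963
Period 2:
Births: 5264 × 0.193 = 1016, 6804 × 0.11 = 748 — total 1764
10–19: 1174 × 0.97 = 1139
20–29: 4074 × 0.956 = 3895
30–39: 5264 × 0.963 = 5069
40–49: 3082 × 0.972 = 2996
50+: 6804 × 0.979 + 8963 × 0.564 = 6661 + 5055 = 11716
Net migration: 0–9 − 280 → 1484; 20–29 + 580 → 4475
Population now: 0–9=1484, 10–19=1139, 20–29=4475, 30–39=5069, 40–49=2996, 50+=11716
Scenario A total after 2 periods: 26879
Scenario B projection —
Period 1:
Births: 3200 × 0.143 = 458, 7600 × 0.11 = 836 — total 1294
10–19: 4200 × 0.97 = 4074
20–29: 4900 × 0.956 = 4684
30–39: 3200 × 0.963 = 3082
40–49: 7000 × 0.972 = 6804
50+: 7600 × 0.979 + 2700 × 0.564 = 7440 + 1523 = 8963
Net migration: 0–9 − 280 → 1014; 20–29 + 580 → 5264
Population now: 0–9=1014, 10–19=4074, 20–29=5264, 30–39=3082, 40–49=6804, 50+=8963
Period 2:
Births: 5264 × 0.143 = 753, 6804 × 0.11 = 748 — total 1501
10–19: 1014 × 0.97 = 984
20–29: 4074 × 0.956 = 3895
30–39: 5264 × 0.963 = 5069
40–49: 3082 × 0.972 = 2996
50+: 6804 × 0.979 + 8963 × 0.564 = 6661 + 5055 = 11716
Net migration: 0–9 − 280 → 1221; 20–29 + 580 → 4475
Population now: 0–9=1221, 10–19=984, 20–29=4475, 30–39=5069, 40–49=2996, 50+=11716
Scenario B total after 2 periods: 26461
Difference B − A = 26461 − 26879 = -418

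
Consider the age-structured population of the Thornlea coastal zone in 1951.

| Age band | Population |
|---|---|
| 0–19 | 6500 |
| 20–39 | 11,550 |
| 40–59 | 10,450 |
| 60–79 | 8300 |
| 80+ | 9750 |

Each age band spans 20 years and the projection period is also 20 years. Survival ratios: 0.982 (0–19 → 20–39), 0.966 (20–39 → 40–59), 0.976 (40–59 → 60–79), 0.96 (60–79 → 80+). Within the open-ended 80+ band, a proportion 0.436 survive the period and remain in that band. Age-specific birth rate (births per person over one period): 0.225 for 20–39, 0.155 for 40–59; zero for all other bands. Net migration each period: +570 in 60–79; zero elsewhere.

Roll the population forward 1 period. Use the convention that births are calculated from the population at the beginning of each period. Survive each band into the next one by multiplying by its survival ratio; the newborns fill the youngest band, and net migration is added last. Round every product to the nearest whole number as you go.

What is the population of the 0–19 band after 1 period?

[period 1]
Births: 11550 × 0.225 = 2599, 10450 × 0.155 = 1620 ⇒ total 4219
20–39: 6500 × 0.982 = 6383
40–59: 11550 × 0.966 = 11157
60–79: 10450 × 0.976 = 10199
80+: 8300 × 0.96 + 9750 × 0.436 = 7968 + 4251 = 12219
Net migration: 60–79 + 570 → 10769
→ [4219, 6383, 11157, 10769, 12219]

4219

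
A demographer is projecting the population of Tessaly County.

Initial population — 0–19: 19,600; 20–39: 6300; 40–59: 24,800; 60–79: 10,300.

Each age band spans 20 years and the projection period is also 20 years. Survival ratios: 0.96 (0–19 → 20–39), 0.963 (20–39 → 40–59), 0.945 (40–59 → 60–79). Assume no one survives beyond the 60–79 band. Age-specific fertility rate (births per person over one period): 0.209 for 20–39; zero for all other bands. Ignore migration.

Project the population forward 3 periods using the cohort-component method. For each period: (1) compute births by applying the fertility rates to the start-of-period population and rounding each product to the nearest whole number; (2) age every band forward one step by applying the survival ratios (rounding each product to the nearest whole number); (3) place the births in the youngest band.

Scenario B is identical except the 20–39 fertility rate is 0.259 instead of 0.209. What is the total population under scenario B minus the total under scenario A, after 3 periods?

1336

Let band 1 be 0–19 through band 4 = 60–79.
Period 1.
Births: 6300 × 0.209 = 1317
Band 2: 19600 × 0.96 = 18816
Band 3: 6300 × 0.963 = 6067
Band 4: 24800 × 0.945 = 23436
Population now: 0–19=1317, 20–39=18816, 40–59=6067, 60–79=23436
Period 2.
Births: 18816 × 0.209 = 3933
Band 2: 1317 × 0.96 = 1264
Band 3: 18816 × 0.963 = 18120
Band 4: 6067 × 0.945 = 5733
Population now: 0–19=3933, 20–39=1264, 40–59=18120, 60–79=5733
Period 3.
Births: 1264 × 0.209 = 264
Band 2: 3933 × 0.96 = 3776
Band 3: 1264 × 0.963 = 1217
Band 4: 18120 × 0.945 = 17123
Population now: 0–19=264, 20–39=3776, 40–59=1217, 60–79=17123
Scenario A total after 3 periods: 22380
Scenario B projection —
Period 1.
Births: 6300 × 0.259 = 1632
Band 2: 19600 × 0.96 = 18816
Band 3: 6300 × 0.963 = 6067
Band 4: 24800 × 0.945 = 23436
Population now: 0–19=1632, 20–39=18816, 40–59=6067, 60–79=23436
Period 2.
Births: 18816 × 0.259 = 4873
Band 2: 1632 × 0.96 = 1567
Band 3: 18816 × 0.963 = 18120
Band 4: 6067 × 0.945 = 5733
Population now: 0–19=4873, 20–39=1567, 40–59=18120, 60–79=5733
Period 3.
Births: 1567 × 0.259 = 406
Band 2: 4873 × 0.96 = 4678
Band 3: 1567 × 0.963 = 1509
Band 4: 18120 × 0.945 = 17123
Population now: 0–19=406, 20–39=4678, 40–59=1509, 60–79=17123
Scenario B total after 3 periods: 23716
Difference B − A = 23716 − 22380 = 1336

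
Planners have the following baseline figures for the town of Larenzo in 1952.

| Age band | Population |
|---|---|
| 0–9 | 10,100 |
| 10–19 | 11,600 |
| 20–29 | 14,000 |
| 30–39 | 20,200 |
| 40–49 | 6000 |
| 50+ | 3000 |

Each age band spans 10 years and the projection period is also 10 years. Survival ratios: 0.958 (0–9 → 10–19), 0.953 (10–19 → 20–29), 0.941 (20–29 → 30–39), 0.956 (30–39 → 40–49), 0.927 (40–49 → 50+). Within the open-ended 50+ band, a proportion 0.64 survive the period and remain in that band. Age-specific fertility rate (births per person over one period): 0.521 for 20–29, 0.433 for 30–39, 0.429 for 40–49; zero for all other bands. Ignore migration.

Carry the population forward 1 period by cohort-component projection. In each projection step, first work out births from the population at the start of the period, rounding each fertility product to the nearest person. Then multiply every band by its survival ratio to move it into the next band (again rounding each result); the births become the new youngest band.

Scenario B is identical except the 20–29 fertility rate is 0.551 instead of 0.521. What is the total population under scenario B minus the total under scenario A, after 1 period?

420

Call the bands 1 to 6, youngest first.
After projecting period 1:
Births: 14000 × 0.521 = 7294 ; 20200 × 0.433 = 8747 ; 6000 × 0.429 = 2574 ⇒ total 18615
Band 2: 10100 × 0.958 = 9676
Band 3: 11600 × 0.953 = 11055
Band 4: 14000 × 0.941 = 13174
Band 5: 20200 × 0.956 = 19311
Band 6: 6000 × 0.927 + 3000 × 0.64 = 5562 + 1920 = 7482
Giving 18615 / 9676 / 11055 / 13174 / 19311 / 7482.
Scenario A total after 1 period: 79313
Scenario B projection —
After projecting period 1:
Births: 14000 × 0.551 = 7714 ; 20200 × 0.433 = 8747 ; 6000 × 0.429 = 2574 ⇒ total 19035
Band 2: 10100 × 0.958 = 9676
Band 3: 11600 × 0.953 = 11055
Band 4: 14000 × 0.941 = 13174
Band 5: 20200 × 0.956 = 19311
Band 6: 6000 × 0.927 + 3000 × 0.64 = 5562 + 1920 = 7482
Giving 19035 / 9676 / 11055 / 13174 / 19311 / 7482.
Scenario B total after 1 period: 79733
Difference B − A = 79733 − 79313 = 420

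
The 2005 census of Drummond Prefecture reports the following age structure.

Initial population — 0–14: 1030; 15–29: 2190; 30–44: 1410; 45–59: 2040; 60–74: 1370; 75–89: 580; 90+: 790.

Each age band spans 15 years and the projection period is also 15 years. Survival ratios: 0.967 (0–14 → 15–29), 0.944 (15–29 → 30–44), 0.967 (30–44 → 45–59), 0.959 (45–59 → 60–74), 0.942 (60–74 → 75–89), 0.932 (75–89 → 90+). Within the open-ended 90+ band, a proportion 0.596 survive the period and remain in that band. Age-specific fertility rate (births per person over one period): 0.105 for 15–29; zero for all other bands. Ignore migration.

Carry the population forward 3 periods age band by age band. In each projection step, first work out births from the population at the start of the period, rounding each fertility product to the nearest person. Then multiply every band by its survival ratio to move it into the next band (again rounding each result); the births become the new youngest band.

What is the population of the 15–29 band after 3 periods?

Numbering the bands 1..7 from youngest to oldest:
Period 1.
Births: 2190 × 0.105 = 230
Band 2: 1030 × 0.967 = 996
Band 3: 2190 × 0.944 = 2067
Band 4: 1410 × 0.967 = 1363
Band 5: 2040 × 0.959 = 1956
Band 6: 1370 × 0.942 = 1291
Band 7: 580 × 0.932 + 790 × 0.596 = 541 + 471 = 1012
→ [230, 996, 2067, 1363, 1956, 1291, 1012]
Period 2.
Births: 996 × 0.105 = 105
Band 2: 230 × 0.967 = 222
Band 3: 996 × 0.944 = 940
Band 4: 2067 × 0.967 = 1999
Band 5: 1363 × 0.959 = 1307
Band 6: 1956 × 0.942 = 1843
Band 7: 1291 × 0.932 + 1012 × 0.596 = 1203 + 603 = 1806
→ [105, 222, 940, 1999, 1307, 1843, 1806]
Period 3.
Births: 222 × 0.105 = 23
Band 2: 105 × 0.967 = 102
Band 3: 222 × 0.944 = 210
Band 4: 940 × 0.967 = 909
Band 5: 1999 × 0.959 = 1917
Band 6: 1307 × 0.942 = 1231
Band 7: 1843 × 0.932 + 1806 × 0.596 = 1718 + 1076 = 2794
→ [23, 102, 210, 909, 1917, 1231, 2794]

102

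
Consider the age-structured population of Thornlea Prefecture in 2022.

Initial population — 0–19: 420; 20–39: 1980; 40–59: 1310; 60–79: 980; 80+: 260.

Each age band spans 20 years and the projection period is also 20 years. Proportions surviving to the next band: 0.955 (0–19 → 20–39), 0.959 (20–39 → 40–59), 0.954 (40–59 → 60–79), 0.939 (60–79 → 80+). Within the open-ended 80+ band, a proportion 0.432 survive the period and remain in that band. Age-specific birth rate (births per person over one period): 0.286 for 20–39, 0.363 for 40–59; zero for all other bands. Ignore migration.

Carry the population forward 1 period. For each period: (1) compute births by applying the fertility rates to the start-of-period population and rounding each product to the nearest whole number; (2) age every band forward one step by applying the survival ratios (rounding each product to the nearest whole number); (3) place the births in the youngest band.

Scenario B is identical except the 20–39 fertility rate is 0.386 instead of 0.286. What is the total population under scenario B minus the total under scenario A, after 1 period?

[period 1]
Births: 1980 * 0.286 = 566 ; 1310 * 0.363 = 476 ⇒ total 1042
20–39: 420 * 0.955 = 401
40–59: 1980 * 0.959 = 1899
60–79: 1310 * 0.954 = 1250
80+: 980 * 0.939 + 260 * 0.432 = 920 + 112 = 1032
→ [1042, 401, 1899, 1250, 1032]
Scenario A total after 1 period: 5624
Scenario B projection —
[period 1]
Births: 1980 * 0.386 = 764 ; 1310 * 0.363 = 476 ⇒ total 1240
20–39: 420 * 0.955 = 401
40–59: 1980 * 0.959 = 1899
60–79: 1310 * 0.954 = 1250
80+: 980 * 0.939 + 260 * 0.432 = 920 + 112 = 1032
→ [1240, 401, 1899, 1250, 1032]
Scenario B total after 1 period: 5822
Difference B − A = 5822 − 5624 = 198

198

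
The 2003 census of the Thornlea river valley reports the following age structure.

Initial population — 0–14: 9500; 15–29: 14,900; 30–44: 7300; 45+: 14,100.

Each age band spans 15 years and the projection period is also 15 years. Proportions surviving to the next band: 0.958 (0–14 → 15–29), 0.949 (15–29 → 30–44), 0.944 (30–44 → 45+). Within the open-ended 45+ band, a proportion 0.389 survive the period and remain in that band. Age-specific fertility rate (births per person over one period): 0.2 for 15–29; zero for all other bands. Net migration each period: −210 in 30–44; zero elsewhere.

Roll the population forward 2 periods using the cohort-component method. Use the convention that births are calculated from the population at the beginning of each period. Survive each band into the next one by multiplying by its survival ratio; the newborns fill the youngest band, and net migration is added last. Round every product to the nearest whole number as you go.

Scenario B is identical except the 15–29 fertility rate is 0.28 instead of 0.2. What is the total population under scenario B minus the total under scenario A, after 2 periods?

Numbering the bands 1..4 from youngest to oldest:
[period 1]
Births: 14900 × 0.2 = 2980
Band 2: 9500 × 0.958 = 9101
Band 3: 14900 × 0.949 = 14140
Band 4: 7300 × 0.944 + 14100 × 0.389 = 6891 + 5485 = 12376
Net migration: Band 3 − 210 → 13930
→ [2980, 9101, 13930, 12376]
[period 2]
Births: 9101 × 0.2 = 1820
Band 2: 2980 × 0.958 = 2855
Band 3: 9101 × 0.949 = 8637
Band 4: 13930 × 0.944 + 12376 × 0.389 = 13150 + 4814 = 17964
Net migration: Band 3 − 210 → 8427
→ [1820, 2855, 8427, 17964]
Scenario A total after 2 periods: 31066
Scenario B projection —
[period 1]
Births: 14900 × 0.28 = 4172
Band 2: 9500 × 0.958 = 9101
Band 3: 14900 × 0.949 = 14140
Band 4: 7300 × 0.944 + 14100 × 0.389 = 6891 + 5485 = 12376
Net migration: Band 3 − 210 → 13930
→ [4172, 9101, 13930, 12376]
[period 2]
Births: 9101 × 0.28 = 2548
Band 2: 4172 × 0.958 = 3997
Band 3: 9101 × 0.949 = 8637
Band 4: 13930 × 0.944 + 12376 × 0.389 = 13150 + 4814 = 17964
Net migration: Band 3 − 210 → 8427
→ [2548, 3997, 8427, 17964]
Scenario B total after 2 periods: 32936
Difference B − A = 32936 − 31066 = 1870

1870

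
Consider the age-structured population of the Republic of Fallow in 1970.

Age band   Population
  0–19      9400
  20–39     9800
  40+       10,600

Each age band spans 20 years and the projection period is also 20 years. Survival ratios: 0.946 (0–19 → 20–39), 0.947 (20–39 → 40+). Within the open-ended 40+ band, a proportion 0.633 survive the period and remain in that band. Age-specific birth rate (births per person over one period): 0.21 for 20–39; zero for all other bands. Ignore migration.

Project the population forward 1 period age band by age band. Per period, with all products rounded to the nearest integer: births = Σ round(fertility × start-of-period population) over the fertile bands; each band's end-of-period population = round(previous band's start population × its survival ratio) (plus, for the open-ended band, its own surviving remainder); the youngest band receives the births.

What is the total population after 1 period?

26941

Numbering the groups 1..3 from youngest to oldest:
Period 1:
Births: 9800 × 0.21 = 2058
Group 2: 9400 × 0.946 = 8892
Group 3: 9800 × 0.947 + 10600 × 0.633 = 9281 + 6710 = 15991
Population now: 0–19=2058, 20–39=8892, 40+=15991
Total after period 1: 2058 + 8892 + 15991 = 26941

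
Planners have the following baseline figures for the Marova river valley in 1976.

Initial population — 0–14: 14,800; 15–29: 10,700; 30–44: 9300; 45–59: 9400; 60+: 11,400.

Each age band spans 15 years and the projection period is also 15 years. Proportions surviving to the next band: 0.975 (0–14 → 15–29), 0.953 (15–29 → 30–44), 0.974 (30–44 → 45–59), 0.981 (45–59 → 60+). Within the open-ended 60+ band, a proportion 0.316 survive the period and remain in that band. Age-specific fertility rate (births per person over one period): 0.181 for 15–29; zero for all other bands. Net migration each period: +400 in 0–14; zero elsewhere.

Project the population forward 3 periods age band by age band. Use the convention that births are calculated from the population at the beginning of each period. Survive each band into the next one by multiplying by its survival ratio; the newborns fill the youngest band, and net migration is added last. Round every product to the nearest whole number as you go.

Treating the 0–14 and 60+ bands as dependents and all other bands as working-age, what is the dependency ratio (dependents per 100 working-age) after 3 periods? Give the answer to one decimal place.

79.1

Period 1:
Births: 10700 × 0.181 = 1937
15–29: 14800 × 0.975 = 14430
30–44: 10700 × 0.953 = 10197
45–59: 9300 × 0.974 = 9058
60+: 9400 × 0.981 + 11400 × 0.316 = 9221 + 3602 = 12823
Net migration: 0–14 + 400 → 2337
End of period: [2337, 14430, 10197, 9058, 12823]
Period 2:
Births: 14430 × 0.181 = 2612
15–29: 2337 × 0.975 = 2279
30–44: 14430 × 0.953 = 13752
45–59: 10197 × 0.974 = 9932
60+: 9058 × 0.981 + 12823 × 0.316 = 8886 + 4052 = 12938
Net migration: 0–14 + 400 → 3012
End of period: [3012, 2279, 13752, 9932, 12938]
Period 3:
Births: 2279 × 0.181 = 412
15–29: 3012 × 0.975 = 2937
30–44: 2279 × 0.953 = 2172
45–59: 13752 × 0.974 = 13394
60+: 9932 × 0.981 + 12938 × 0.316 = 9743 + 4088 = 13831
Net migration: 0–14 + 400 → 812
End of period: [812, 2937, 2172, 13394, 13831]
Dependents (band 0–14 + band 60+) = 812 + 13831 = 14643; working-age = 18503; ratio = 14643/18503 × 100 = 79.1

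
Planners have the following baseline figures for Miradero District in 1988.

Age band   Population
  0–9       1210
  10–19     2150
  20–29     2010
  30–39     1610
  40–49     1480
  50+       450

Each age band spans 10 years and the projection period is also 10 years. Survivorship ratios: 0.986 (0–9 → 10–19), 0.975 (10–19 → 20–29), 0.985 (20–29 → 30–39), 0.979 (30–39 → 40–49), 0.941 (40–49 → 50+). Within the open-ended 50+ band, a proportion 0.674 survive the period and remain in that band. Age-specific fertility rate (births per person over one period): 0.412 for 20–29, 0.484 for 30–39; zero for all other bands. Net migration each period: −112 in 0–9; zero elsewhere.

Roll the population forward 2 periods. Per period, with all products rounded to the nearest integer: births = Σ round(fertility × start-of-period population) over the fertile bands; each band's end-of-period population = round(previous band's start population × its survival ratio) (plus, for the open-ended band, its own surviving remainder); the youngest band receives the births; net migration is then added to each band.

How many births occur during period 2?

After projecting period 1:
Births: 2010 × 0.412 = 828  |  1610 × 0.484 = 779 — total 1607
10–19: 1210 × 0.986 = 1193
20–29: 2150 × 0.975 = 2096
30–39: 2010 × 0.985 = 1980
40–49: 1610 × 0.979 = 1576
50+: 1480 × 0.941 + 450 × 0.674 = 1393 + 303 = 1696
Net migration: 0–9 − 112 → 1495
Population now: 0–9=1495, 10–19=1193, 20–29=2096, 30–39=1980, 40–49=1576, 50+=1696
After projecting period 2:
Births: 2096 × 0.412 = 864  |  1980 × 0.484 = 958 — total 1822
10–19: 1495 × 0.986 = 1474
20–29: 1193 × 0.975 = 1163
30–39: 2096 × 0.985 = 2065
40–49: 1980 × 0.979 = 1938
50+: 1576 × 0.941 + 1696 × 0.674 = 1483 + 1143 = 2626
Net migration: 0–9 − 112 → 1710
Population now: 0–9=1710, 10–19=1474, 20–29=1163, 30–39=2065, 40–49=1938, 50+=2626

1822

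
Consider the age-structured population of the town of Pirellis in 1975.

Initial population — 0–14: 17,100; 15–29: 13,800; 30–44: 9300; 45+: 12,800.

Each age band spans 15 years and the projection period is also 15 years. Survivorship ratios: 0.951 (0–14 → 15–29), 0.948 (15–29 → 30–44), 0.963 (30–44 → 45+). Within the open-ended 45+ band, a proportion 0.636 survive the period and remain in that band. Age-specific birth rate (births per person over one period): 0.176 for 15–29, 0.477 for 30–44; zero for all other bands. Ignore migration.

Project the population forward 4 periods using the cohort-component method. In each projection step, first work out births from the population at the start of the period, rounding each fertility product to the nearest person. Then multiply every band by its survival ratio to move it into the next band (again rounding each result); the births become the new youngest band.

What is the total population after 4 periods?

[period 1]
Births: 13800 * 0.176 = 2429, 9300 * 0.477 = 4436 → total 6865
15–29: 17100 * 0.951 = 16262
30–44: 13800 * 0.948 = 13082
45+: 9300 * 0.963 + 12800 * 0.636 = 8956 + 8141 = 17097
End of period: [6865, 16262, 13082, 17097]
[period 2]
Births: 16262 * 0.176 = 2862, 13082 * 0.477 = 6240 → total 9102
15–29: 6865 * 0.951 = 6529
30–44: 16262 * 0.948 = 15416
45+: 13082 * 0.963 + 17097 * 0.636 = 12598 + 10874 = 23472
End of period: [9102, 6529, 15416, 23472]
[period 3]
Births: 6529 * 0.176 = 1149, 15416 * 0.477 = 7353 → total 8502
15–29: 9102 * 0.951 = 8656
30–44: 6529 * 0.948 = 6189
45+: 15416 * 0.963 + 23472 * 0.636 = 14846 + 14928 = 29774
End of period: [8502, 8656, 6189, 29774]
[period 4]
Births: 8656 * 0.176 = 1523, 6189 * 0.477 = 2952 → total 4475
15–29: 8502 * 0.951 = 8085
30–44: 8656 * 0.948 = 8206
45+: 6189 * 0.963 + 29774 * 0.636 = 5960 + 18936 = 24896
End of period: [4475, 8085, 8206, 24896]
Total after period 4: 4475 + 8085 + 8206 + 24896 = 45662

45662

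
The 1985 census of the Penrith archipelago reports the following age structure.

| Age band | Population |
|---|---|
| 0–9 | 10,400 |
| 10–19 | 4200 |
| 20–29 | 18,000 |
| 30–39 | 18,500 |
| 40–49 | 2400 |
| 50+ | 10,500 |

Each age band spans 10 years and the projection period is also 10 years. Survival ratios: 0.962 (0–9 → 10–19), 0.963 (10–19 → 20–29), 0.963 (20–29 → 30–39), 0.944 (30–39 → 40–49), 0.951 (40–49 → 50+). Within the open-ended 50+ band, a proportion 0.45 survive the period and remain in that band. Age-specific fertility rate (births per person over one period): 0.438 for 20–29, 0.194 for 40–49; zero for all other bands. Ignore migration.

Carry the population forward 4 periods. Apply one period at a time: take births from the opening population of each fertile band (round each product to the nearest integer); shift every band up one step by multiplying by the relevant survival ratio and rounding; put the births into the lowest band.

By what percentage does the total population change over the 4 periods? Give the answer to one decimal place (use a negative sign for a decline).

-27.0

Period 1:
Births: 18000 × 0.438 = 7884  |  2400 × 0.194 = 466 ⇒ total 8350
10–19: 10400 × 0.962 = 10005
20–29: 4200 × 0.963 = 4045
30–39: 18000 × 0.963 = 17334
40–49: 18500 × 0.944 = 17464
50+: 2400 × 0.951 + 10500 × 0.45 = 2282 + 4725 = 7007
→ [8350, 10005, 4045, 17334, 17464, 7007]
Period 2:
Births: 4045 × 0.438 = 1772  |  17464 × 0.194 = 3388 ⇒ total 5160
10–19: 8350 × 0.962 = 8033
20–29: 10005 × 0.963 = 9635
30–39: 4045 × 0.963 = 3895
40–49: 17334 × 0.944 = 16363
50+: 17464 × 0.951 + 7007 × 0.45 = 16608 + 3153 = 19761
→ [5160, 8033, 9635, 3895, 16363, 19761]
Period 3:
Births: 9635 × 0.438 = 4220  |  16363 × 0.194 = 3174 ⇒ total 7394
10–19: 5160 × 0.962 = 4964
20–29: 8033 × 0.963 = 7736
30–39: 9635 × 0.963 = 9279
40–49: 3895 × 0.944 = 3677
50+: 16363 × 0.951 + 19761 × 0.45 = 15561 + 8892 = 24453
→ [7394, 4964, 7736, 9279, 3677, 24453]
Period 4:
Births: 7736 × 0.438 = 3388  |  3677 × 0.194 = 713 ⇒ total 4101
10–19: 7394 × 0.962 = 7113
20–29: 4964 × 0.963 = 4780
30–39: 7736 × 0.963 = 7450
40–49: 9279 × 0.944 = 8759
50+: 3677 × 0.951 + 24453 × 0.45 = 3497 + 11004 = 14501
→ [4101, 7113, 4780, 7450, 8759, 14501]
Total: 64000 → 46704; change = -17296; percentage change = -27.0%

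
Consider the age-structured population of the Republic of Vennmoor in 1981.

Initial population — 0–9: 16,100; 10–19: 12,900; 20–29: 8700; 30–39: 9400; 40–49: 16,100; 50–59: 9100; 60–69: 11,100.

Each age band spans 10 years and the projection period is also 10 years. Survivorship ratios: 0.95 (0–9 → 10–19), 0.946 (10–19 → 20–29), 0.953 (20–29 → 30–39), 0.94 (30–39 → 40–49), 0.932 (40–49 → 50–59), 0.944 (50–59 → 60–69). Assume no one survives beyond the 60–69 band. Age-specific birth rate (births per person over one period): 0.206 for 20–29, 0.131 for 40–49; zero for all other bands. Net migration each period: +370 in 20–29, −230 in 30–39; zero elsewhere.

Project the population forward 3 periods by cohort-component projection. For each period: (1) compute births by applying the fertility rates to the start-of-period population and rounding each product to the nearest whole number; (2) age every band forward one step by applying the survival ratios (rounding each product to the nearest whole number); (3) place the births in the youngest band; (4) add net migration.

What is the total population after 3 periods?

Let band 1 be 0–9 through band 7 = 60–69.
Period 1:
Births: 8700 × 0.206 = 1792, 16100 × 0.131 = 2109 ⇒ total 3901
Band 2: 16100 × 0.95 = 15295
Band 3: 12900 × 0.946 = 12203
Band 4: 8700 × 0.953 = 8291
Band 5: 9400 × 0.94 = 8836
Band 6: 16100 × 0.932 = 15005
Band 7: 9100 × 0.944 = 8590
Net migration: Band 3 + 370 → 12573; Band 4 − 230 → 8061
End of period: [3901, 15295, 12573, 8061, 8836, 15005, 8590]
Period 2:
Births: 12573 × 0.206 = 2590, 8836 × 0.131 = 1158 ⇒ total 3748
Band 2: 3901 × 0.95 = 3706
Band 3: 15295 × 0.946 = 14469
Band 4: 12573 × 0.953 = 11982
Band 5: 8061 × 0.94 = 7577
Band 6: 8836 × 0.932 = 8235
Band 7: 15005 × 0.944 = 14165
Net migration: Band 3 + 370 → 14839; Band 4 − 230 → 11752
End of period: [3748, 3706, 14839, 11752, 7577, 8235, 14165]
Period 3:
Births: 14839 × 0.206 = 3057, 7577 × 0.131 = 993 ⇒ total 4050
Band 2: 3748 × 0.95 = 3561
Band 3: 3706 × 0.946 = 3506
Band 4: 14839 × 0.953 = 14142
Band 5: 11752 × 0.94 = 11047
Band 6: 7577 × 0.932 = 7062
Band 7: 8235 × 0.944 = 7774
Net migration: Band 3 + 370 → 3876; Band 4 − 230 → 13912
End of period: [4050, 3561, 3876, 13912, 11047, 7062, 7774]
Total after period 3: 4050 + 3561 + 3876 + 13912 + 11047 + 7062 + 7774 = 51282

51282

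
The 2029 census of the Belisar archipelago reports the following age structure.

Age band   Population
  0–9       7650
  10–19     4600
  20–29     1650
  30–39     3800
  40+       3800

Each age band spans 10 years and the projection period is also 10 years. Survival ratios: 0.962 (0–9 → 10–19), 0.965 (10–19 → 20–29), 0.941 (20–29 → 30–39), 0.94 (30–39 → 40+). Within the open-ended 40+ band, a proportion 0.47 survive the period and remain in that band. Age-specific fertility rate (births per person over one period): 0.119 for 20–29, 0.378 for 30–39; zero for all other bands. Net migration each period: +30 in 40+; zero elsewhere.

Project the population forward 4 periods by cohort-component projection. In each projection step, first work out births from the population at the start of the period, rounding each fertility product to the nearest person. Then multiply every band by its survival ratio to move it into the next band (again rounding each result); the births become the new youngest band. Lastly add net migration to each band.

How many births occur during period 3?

2424

After projecting period 1:
Births: 1650 × 0.119 = 196 ; 3800 × 0.378 = 1436 ⇒ total 1632
10–19: 7650 × 0.962 = 7359
20–29: 4600 × 0.965 = 4439
30–39: 1650 × 0.941 = 1553
40+: 3800 × 0.94 + 3800 × 0.47 = 3572 + 1786 = 5358
Net migration: 40+ + 30 → 5388
→ [1632, 7359, 4439, 1553, 5388]
After projecting period 2:
Births: 4439 × 0.119 = 528 ; 1553 × 0.378 = 587 ⇒ total 1115
10–19: 1632 × 0.962 = 1570
20–29: 7359 × 0.965 = 7101
30–39: 4439 × 0.941 = 4177
40+: 1553 × 0.94 + 5388 × 0.47 = 1460 + 2532 = 3992
Net migration: 40+ + 30 → 4022
→ [1115, 1570, 7101, 4177, 4022]
After projecting period 3:
Births: 7101 × 0.119 = 845 ; 4177 × 0.378 = 1579 ⇒ total 2424
10–19: 1115 × 0.962 = 1073
20–29: 1570 × 0.965 = 1515
30–39: 7101 × 0.941 = 6682
40+: 4177 × 0.94 + 4022 × 0.47 = 3926 + 1890 = 5816
Net migration: 40+ + 30 → 5846
→ [2424, 1073, 1515, 6682, 5846]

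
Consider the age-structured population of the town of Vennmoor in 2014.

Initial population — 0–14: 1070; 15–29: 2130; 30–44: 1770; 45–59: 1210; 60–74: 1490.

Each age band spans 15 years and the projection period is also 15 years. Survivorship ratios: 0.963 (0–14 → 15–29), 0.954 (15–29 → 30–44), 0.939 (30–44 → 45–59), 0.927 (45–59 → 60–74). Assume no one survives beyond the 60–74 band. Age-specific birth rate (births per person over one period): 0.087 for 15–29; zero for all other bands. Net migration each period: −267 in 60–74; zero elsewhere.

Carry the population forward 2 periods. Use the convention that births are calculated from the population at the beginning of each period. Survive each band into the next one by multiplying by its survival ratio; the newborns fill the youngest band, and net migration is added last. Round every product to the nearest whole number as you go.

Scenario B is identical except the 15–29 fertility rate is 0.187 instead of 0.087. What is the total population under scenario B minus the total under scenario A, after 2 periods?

(Groups numbered youngest = 1 to oldest = 5.)
After projecting period 1:
Births: 2130 × 0.087 = 185
Group 2: 1070 × 0.963 = 1030
Group 3: 2130 × 0.954 = 2032
Group 4: 1770 × 0.939 = 1662
Group 5: 1210 × 0.927 = 1122
Net migration: Group 5 − 267 → 855
→ [185, 1030, 2032, 1662, 855]
After projecting period 2:
Births: 1030 × 0.087 = 90
Group 2: 185 × 0.963 = 178
Group 3: 1030 × 0.954 = 983
Group 4: 2032 × 0.939 = 1908
Group 5: 1662 × 0.927 = 1541
Net migration: Group 5 − 267 → 1274
→ [90, 178, 983, 1908, 1274]
Scenario A total after 2 periods: 4433
Scenario B projection —
After projecting period 1:
Births: 2130 × 0.187 = 398
Group 2: 1070 × 0.963 = 1030
Group 3: 2130 × 0.954 = 2032
Group 4: 1770 × 0.939 = 1662
Group 5: 1210 × 0.927 = 1122
Net migration: Group 5 − 267 → 855
→ [398, 1030, 2032, 1662, 855]
After projecting period 2:
Births: 1030 × 0.187 = 193
Group 2: 398 × 0.963 = 383
Group 3: 1030 × 0.954 = 983
Group 4: 2032 × 0.939 = 1908
Group 5: 1662 × 0.927 = 1541
Net migration: Group 5 − 267 → 1274
→ [193, 383, 983, 1908, 1274]
Scenario B total after 2 periods: 4741
Difference B − A = 4741 − 4433 = 308

308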